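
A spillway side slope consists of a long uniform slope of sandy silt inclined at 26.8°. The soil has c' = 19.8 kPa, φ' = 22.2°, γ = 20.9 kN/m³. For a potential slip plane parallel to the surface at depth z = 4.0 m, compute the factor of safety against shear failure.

For an infinite slope with a slip plane parallel to the surface (no pore pressure): FS = [c' + γz cos²β tanφ'] / [γz sinβ cosβ].
γz = 20.9·4.0 = 83.60 kN/m²
Numerator = 19.8 + 83.60·cos²26.8°·tan22.2° = 19.8 + 83.60·0.7967·0.4081 = 46.981 kPa
Denominator = 83.60·sin26.8°·cos26.8° = 83.60·0.4509·0.8926 = 33.645 kPa
FS = 46.981 / 33.645 = 1.396

FS = 1.40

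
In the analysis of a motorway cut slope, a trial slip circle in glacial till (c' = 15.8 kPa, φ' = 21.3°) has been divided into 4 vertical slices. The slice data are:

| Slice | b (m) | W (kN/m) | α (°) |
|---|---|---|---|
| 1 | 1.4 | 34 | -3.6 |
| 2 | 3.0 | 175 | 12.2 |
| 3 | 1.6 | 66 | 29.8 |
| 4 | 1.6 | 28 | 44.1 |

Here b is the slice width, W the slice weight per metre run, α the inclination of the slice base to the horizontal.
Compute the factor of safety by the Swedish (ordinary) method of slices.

Ordinary method of slices: FS = Σ[c'·Δl_i + (W_i cosα_i)·tanφ'] / Σ W_i sinα_i, with Δl_i = b_i / cosα_i.
Slice 1: Δl = 1.4/cos(-3.6°) = 1.403 m; N'_1 = 34·cos(-3.6°) = 33.9; c'Δl = 22.16; W sinα = -2.1
Slice 2: Δl = 3.0/cos12.2° = 3.069 m; N'_2 = 175·cos12.2° = 171.0; c'Δl = 48.50; W sinα = 37.0
Slice 3: Δl = 1.6/cos29.8° = 1.844 m; N'_3 = 66·cos29.8° = 57.3; c'Δl = 29.13; W sinα = 32.8
Slice 4: Δl = 1.6/cos44.1° = 2.228 m; N'_4 = 28·cos44.1° = 20.1; c'Δl = 35.20; W sinα = 19.5
Σc'Δl = 135.0 kN/m; ΣN' = 282.4 kN/m; ΣW sinα = 87.1 kN/m
Resisting = 135.0 + 282.4·tan21.3° = 135.0 + 110.1 = 245.1 kN/m
FS = 245.1 / 87.1 = 2.813

FS = 2.81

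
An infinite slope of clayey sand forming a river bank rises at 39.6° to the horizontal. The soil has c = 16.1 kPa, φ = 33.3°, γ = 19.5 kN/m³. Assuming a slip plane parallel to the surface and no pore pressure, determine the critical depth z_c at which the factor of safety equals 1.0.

z_c = 8.16 m

Setting FS = 1.00 in FS = [c + γz cos²β tanφ] / [γz sinβ cosβ] and solving for z:
z = c / [γ cosβ (FS·sinβ − cosβ·tanφ)]
  = 16.1 / [19.5·cos39.6°·(1.00·sin39.6° − cos39.6°·tan33.3°)]
  = 16.1 / [19.5·0.7705·(1.00·0.6374 − 0.7705·0.6569)]
  = 16.1 / 1.9727 = 8.162 m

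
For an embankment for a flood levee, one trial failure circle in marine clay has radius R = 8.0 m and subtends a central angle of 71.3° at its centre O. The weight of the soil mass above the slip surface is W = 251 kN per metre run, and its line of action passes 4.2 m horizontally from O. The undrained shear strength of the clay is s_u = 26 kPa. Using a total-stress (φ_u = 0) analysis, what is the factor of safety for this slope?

FS = 1.96

Taking moments about the centre O, the resisting moment is provided by the undrained shear strength acting along the arc:
Arc length L_a = R·θ = 8.0·(71.3°·π/180) = 8.0·1.2444 = 9.96 m
M_R = s_u·L_a·R = 26·9.96·8.0 = 2070.7 kN·m/m
M_D = W·d = 251·4.2 = 1054.2 kN·m/m
FS = M_R / M_D = 2070.7 / 1054.2 = 1.964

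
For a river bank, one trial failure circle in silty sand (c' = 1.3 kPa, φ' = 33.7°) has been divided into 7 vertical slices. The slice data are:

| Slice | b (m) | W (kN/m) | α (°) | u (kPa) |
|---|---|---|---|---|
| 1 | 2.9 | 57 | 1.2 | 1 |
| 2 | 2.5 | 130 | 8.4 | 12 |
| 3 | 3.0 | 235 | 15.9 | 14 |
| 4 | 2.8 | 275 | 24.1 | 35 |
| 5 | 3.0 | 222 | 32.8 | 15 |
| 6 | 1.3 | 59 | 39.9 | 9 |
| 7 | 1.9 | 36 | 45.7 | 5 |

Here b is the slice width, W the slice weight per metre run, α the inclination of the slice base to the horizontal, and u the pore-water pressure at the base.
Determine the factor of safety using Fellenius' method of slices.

FS = 1.21

Ordinary method of slices: FS = Σ[c'·Δl_i + (W_i cosα_i − u_i·Δl_i)·tanφ'] / Σ W_i sinα_i, with Δl_i = b_i / cosα_i.
Slice 1: Δl = 2.9/cos1.2° = 2.901 m; N'_1 = 57·cos1.2° − 1·2.901 = 54.1; c'Δl = 3.77; W sinα = 1.2
Slice 2: Δl = 2.5/cos8.4° = 2.527 m; N'_2 = 130·cos8.4° − 12·2.527 = 98.3; c'Δl = 3.29; W sinα = 19.0
Slice 3: Δl = 3.0/cos15.9° = 3.119 m; N'_3 = 235·cos15.9° − 14·3.119 = 182.3; c'Δl = 4.06; W sinα = 64.4
Slice 4: Δl = 2.8/cos24.1° = 3.067 m; N'_4 = 275·cos24.1° − 35·3.067 = 143.7; c'Δl = 3.99; W sinα = 112.3
Slice 5: Δl = 3.0/cos32.8° = 3.569 m; N'_5 = 222·cos32.8° − 15·3.569 = 133.1; c'Δl = 4.64; W sinα = 120.3
Slice 6: Δl = 1.3/cos39.9° = 1.695 m; N'_6 = 59·cos39.9° − 9·1.695 = 30.0; c'Δl = 2.20; W sinα = 37.8
Slice 7: Δl = 1.9/cos45.7° = 2.720 m; N'_7 = 36·cos45.7° − 5·2.720 = 11.5; c'Δl = 3.54; W sinα = 25.8
Σc'Δl = 25.5 kN/m; ΣN' = 653.0 kN/m; ΣW sinα = 380.7 kN/m
Resisting = 25.5 + 653.0·tan33.7° = 25.5 + 435.5 = 461.0 kN/m
FS = 461.0 / 380.7 = 1.211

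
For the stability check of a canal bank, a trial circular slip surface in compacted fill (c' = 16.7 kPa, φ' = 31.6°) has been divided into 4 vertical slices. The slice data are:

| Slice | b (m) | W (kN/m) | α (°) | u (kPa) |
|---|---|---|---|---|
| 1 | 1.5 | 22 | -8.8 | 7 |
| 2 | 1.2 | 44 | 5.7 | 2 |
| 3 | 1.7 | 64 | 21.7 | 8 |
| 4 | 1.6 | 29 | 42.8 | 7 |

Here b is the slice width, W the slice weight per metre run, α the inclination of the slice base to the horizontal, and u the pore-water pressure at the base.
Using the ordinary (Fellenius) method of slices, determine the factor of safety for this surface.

Ordinary method of slices: FS = Σ[c'·Δl_i + (W_i cosα_i − u_i·Δl_i)·tanφ'] / Σ W_i sinα_i, with Δl_i = b_i / cosα_i.
Slice 1: Δl = 1.5/cos(-8.8°) = 1.518 m; N'_1 = 22·cos(-8.8°) − 7·1.518 = 11.1; c'Δl = 25.35; W sinα = -3.4
Slice 2: Δl = 1.2/cos5.7° = 1.206 m; N'_2 = 44·cos5.7° − 2·1.206 = 41.4; c'Δl = 20.14; W sinα = 4.4
Slice 3: Δl = 1.7/cos21.7° = 1.830 m; N'_3 = 64·cos21.7° − 8·1.830 = 44.8; c'Δl = 30.56; W sinα = 23.7
Slice 4: Δl = 1.6/cos42.8° = 2.181 m; N'_4 = 29·cos42.8° − 7·2.181 = 6.0; c'Δl = 36.42; W sinα = 19.7
Σc'Δl = 112.5 kN/m; ΣN' = 103.3 kN/m; ΣW sinα = 44.4 kN/m
Resisting = 112.5 + 103.3·tan31.6° = 112.5 + 63.6 = 176.0 kN/m
FS = 176.0 / 44.4 = 3.967

FS = 3.97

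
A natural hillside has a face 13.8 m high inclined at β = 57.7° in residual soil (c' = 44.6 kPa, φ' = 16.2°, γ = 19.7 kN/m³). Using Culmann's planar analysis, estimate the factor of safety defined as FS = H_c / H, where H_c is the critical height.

FS = 2.12

H_c = (4c'/γ) · sinβ cosφ' / [1 − cos(β − φ')]
    = (4·44.6/19.7) · sin57.7°·cos16.2° / [1 − cos41.5°]
    = 9.056 · 0.8117 / 0.2510 = 29.28 m
FS = H_c / H = 29.28 / 13.8 = 2.122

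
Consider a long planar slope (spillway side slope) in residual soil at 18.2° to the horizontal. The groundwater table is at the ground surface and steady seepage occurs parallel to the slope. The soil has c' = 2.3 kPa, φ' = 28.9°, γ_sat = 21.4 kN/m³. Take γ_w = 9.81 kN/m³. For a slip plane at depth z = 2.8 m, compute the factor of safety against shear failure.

With seepage parallel to the slope and the water table at the surface, the effective normal stress on the slip plane uses the buoyant unit weight γ' = γ_sat − γ_w while the driving shear stress uses γ_sat:
FS = [c' + γ' z cos²β tanφ'] / [γ_sat z sinβ cosβ]
γ' = 21.4 − 9.81 = 11.59 kN/m³
Numerator = 2.3 + 11.59·2.8·cos²18.2°·tan28.9° = 2.3 + 11.59·2.8·0.9024·0.5520 = 18.467 kPa
Denominator = 21.4·2.8·sin18.2°·cos18.2° = 21.4·2.8·0.3123·0.9500 = 17.779 kPa
FS = 18.467 / 17.779 = 1.039

FS = 1.04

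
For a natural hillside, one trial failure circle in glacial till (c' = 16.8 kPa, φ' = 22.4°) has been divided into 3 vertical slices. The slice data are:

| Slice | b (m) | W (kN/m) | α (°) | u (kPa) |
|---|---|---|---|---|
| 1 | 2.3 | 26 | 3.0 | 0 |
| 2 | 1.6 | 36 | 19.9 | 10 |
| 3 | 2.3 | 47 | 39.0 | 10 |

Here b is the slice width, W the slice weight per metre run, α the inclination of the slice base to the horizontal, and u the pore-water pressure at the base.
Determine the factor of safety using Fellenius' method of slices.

Ordinary method of slices: FS = Σ[c'·Δl_i + (W_i cosα_i − u_i·Δl_i)·tanφ'] / Σ W_i sinα_i, with Δl_i = b_i / cosα_i.
Slice 1: Δl = 2.3/cos3.0° = 2.303 m; N'_1 = 26·cos3.0° − 0·2.303 = 26.0; c'Δl = 38.69; W sinα = 1.4
Slice 2: Δl = 1.6/cos19.9° = 1.702 m; N'_2 = 36·cos19.9° − 10·1.702 = 16.8; c'Δl = 28.59; W sinα = 12.3
Slice 3: Δl = 2.3/cos39.0° = 2.960 m; N'_3 = 47·cos39.0° − 10·2.960 = 6.9; c'Δl = 49.72; W sinα = 29.6
Σc'Δl = 117.0 kN/m; ΣN' = 49.7 kN/m; ΣW sinα = 43.2 kN/m
Resisting = 117.0 + 49.7·tan22.4° = 117.0 + 20.5 = 137.5 kN/m
FS = 137.5 / 43.2 = 3.183

FS = 3.18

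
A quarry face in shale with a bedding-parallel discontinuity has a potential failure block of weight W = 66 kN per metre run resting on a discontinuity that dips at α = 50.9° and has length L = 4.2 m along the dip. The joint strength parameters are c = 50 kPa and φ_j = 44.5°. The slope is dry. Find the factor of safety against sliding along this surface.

Resolving the block weight along and normal to the plane and applying the Mohr–Coulomb strength on the joint:
N' = W cosα = 66·cos50.9° = 41.6 kN/m
Driving force T = W sinα = 66·sin50.9° = 51.2 kN/m
Resisting force R = c·L + N'·tanφ_j = 50·4.2 + 41.6·tan44.5° = 210.0 + 40.9 = 250.9 kN/m
FS = R / T = 250.9 / 51.2 = 4.899

FS = 4.90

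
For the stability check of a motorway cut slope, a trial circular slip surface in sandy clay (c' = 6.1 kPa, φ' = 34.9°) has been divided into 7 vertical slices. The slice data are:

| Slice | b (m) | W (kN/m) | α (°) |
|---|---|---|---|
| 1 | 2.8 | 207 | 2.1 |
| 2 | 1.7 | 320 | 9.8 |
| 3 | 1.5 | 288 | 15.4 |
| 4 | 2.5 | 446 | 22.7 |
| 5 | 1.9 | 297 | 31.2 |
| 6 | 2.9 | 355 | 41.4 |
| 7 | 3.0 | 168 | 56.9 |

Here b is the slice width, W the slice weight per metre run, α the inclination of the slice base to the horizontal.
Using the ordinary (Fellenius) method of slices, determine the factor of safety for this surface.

Ordinary method of slices: FS = Σ[c'·Δl_i + (W_i cosα_i)·tanφ'] / Σ W_i sinα_i, with Δl_i = b_i / cosα_i.
Slice 1: Δl = 2.8/cos2.1° = 2.802 m; N'_1 = 207·cos2.1° = 206.9; c'Δl = 17.09; W sinα = 7.6
Slice 2: Δl = 1.7/cos9.8° = 1.725 m; N'_2 = 320·cos9.8° = 315.3; c'Δl = 10.52; W sinα = 54.5
Slice 3: Δl = 1.5/cos15.4° = 1.556 m; N'_3 = 288·cos15.4° = 277.7; c'Δl = 9.49; W sinα = 76.5
Slice 4: Δl = 2.5/cos22.7° = 2.710 m; N'_4 = 446·cos22.7° = 411.5; c'Δl = 16.53; W sinα = 172.1
Slice 5: Δl = 1.9/cos31.2° = 2.221 m; N'_5 = 297·cos31.2° = 254.0; c'Δl = 13.55; W sinα = 153.9
Slice 6: Δl = 2.9/cos41.4° = 3.866 m; N'_6 = 355·cos41.4° = 266.3; c'Δl = 23.58; W sinα = 234.8
Slice 7: Δl = 3.0/cos56.9° = 5.493 m; N'_7 = 168·cos56.9° = 91.7; c'Δl = 33.51; W sinα = 140.7
Σc'Δl = 124.3 kN/m; ΣN' = 1823.4 kN/m; ΣW sinα = 840.0 kN/m
Resisting = 124.3 + 1823.4·tan34.9° = 124.3 + 1272.0 = 1396.3 kN/m
FS = 1396.3 / 840.0 = 1.662

FS = 1.66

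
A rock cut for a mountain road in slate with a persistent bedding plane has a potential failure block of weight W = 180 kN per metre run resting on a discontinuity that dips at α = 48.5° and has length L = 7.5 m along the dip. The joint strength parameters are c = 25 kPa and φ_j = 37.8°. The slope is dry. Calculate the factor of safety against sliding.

FS = 2.08

Resolving the block weight along and normal to the plane and applying the Mohr–Coulomb strength on the joint:
N' = W cosα = 180·cos48.5° = 119.3 kN/m
Driving force T = W sinα = 180·sin48.5° = 134.8 kN/m
Resisting force R = c·L + N'·tanφ_j = 25·7.5 + 119.3·tan37.8° = 187.5 + 92.5 = 280.0 kN/m
FS = R / T = 280.0 / 134.8 = 2.077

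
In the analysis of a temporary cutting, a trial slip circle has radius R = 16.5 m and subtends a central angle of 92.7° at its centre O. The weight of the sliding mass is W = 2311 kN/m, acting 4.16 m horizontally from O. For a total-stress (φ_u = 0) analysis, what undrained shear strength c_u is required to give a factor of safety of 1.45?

FS = c_u·L_a·R / (W·d), so c_u = FS·W·d / (L_a·R).
Arc length L_a = R·θ = 16.5·(92.7°·π/180) = 16.5·1.6179 = 26.70 m
c_u = 1.45·2311·4.16 / (26.70·16.5) = 13940.0 / 440.48 = 31.65 kPa

c_u = 31.6 kPa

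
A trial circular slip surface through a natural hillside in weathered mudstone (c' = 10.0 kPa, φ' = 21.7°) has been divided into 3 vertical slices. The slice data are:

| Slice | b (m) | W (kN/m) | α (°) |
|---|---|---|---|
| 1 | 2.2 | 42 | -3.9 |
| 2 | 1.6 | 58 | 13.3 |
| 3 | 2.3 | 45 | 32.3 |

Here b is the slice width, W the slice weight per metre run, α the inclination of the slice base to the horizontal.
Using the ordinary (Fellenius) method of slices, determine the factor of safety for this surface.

FS = 3.47

Ordinary method of slices: FS = Σ[c'·Δl_i + (W_i cosα_i)·tanφ'] / Σ W_i sinα_i, with Δl_i = b_i / cosα_i.
Slice 1: Δl = 2.2/cos(-3.9°) = 2.205 m; N'_1 = 42·cos(-3.9°) = 41.9; c'Δl = 22.05; W sinα = -2.9
Slice 2: Δl = 1.6/cos13.3° = 1.644 m; N'_2 = 58·cos13.3° = 56.4; c'Δl = 16.44; W sinα = 13.3
Slice 3: Δl = 2.3/cos32.3° = 2.721 m; N'_3 = 45·cos32.3° = 38.0; c'Δl = 27.21; W sinα = 24.0
Σc'Δl = 65.7 kN/m; ΣN' = 136.4 kN/m; ΣW sinα = 34.5 kN/m
Resisting = 65.7 + 136.4·tan21.7° = 65.7 + 54.3 = 120.0 kN/m
FS = 120.0 / 34.5 = 3.474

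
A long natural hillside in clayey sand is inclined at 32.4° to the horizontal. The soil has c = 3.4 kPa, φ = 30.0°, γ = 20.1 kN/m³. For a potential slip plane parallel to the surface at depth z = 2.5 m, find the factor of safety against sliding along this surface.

FS = 1.06

For an infinite slope with a slip plane parallel to the surface (no pore pressure): FS = [c + γz cos²β tanφ] / [γz sinβ cosβ].
γz = 20.1·2.5 = 50.25 kN/m²
Numerator = 3.4 + 50.25·cos²32.4°·tan30.0° = 3.4 + 50.25·0.7129·0.5774 = 24.082 kPa
Denominator = 50.25·sin32.4°·cos32.4° = 50.25·0.5358·0.8443 = 22.734 kPa
FS = 24.082 / 22.734 = 1.059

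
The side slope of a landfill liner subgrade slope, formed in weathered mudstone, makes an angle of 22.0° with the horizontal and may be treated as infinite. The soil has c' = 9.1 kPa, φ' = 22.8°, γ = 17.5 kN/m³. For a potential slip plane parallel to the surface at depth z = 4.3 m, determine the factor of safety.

FS = 1.39

For an infinite slope with a slip plane parallel to the surface (no pore pressure): FS = [c' + γz cos²β tanφ'] / [γz sinβ cosβ].
γz = 17.5·4.3 = 75.25 kN/m²
Numerator = 9.1 + 75.25·cos²22.0°·tan22.8° = 9.1 + 75.25·0.8597·0.4204 = 36.293 kPa
Denominator = 75.25·sin22.0°·cos22.0° = 75.25·0.3746·0.9272 = 26.137 kPa
FS = 36.293 / 26.137 = 1.389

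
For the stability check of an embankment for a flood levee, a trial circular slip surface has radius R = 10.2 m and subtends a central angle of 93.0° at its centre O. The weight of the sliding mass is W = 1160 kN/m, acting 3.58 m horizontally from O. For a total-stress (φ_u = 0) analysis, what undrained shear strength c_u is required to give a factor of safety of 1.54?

c_u = 37.9 kPa

FS = c_u·L_a·R / (W·d), so c_u = FS·W·d / (L_a·R).
Arc length L_a = R·θ = 10.2·(93.0°·π/180) = 10.2·1.6232 = 16.56 m
c_u = 1.54·1160·3.58 / (16.56·10.2) = 6395.3 / 168.87 = 37.87 kPa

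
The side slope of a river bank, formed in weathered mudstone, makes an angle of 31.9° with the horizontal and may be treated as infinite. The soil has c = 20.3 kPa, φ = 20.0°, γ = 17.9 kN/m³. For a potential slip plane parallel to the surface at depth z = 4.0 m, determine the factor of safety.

For an infinite slope with a slip plane parallel to the surface (no pore pressure): FS = [c + γz cos²β tanφ] / [γz sinβ cosβ].
γz = 17.9·4.0 = 71.60 kN/m²
Numerator = 20.3 + 71.60·cos²31.9°·tan20.0° = 20.3 + 71.60·0.7208·0.3640 = 39.083 kPa
Denominator = 71.60·sin31.9°·cos31.9° = 71.60·0.5284·0.8490 = 32.122 kPa
FS = 39.083 / 32.122 = 1.217

FS = 1.22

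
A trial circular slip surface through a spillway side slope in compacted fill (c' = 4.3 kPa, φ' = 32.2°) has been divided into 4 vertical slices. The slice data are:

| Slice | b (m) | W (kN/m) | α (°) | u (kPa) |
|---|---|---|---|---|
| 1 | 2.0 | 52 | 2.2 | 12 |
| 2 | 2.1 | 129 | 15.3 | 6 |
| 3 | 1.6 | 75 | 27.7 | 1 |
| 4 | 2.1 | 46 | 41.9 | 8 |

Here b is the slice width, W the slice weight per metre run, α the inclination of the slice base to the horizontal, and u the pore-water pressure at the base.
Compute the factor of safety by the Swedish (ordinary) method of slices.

Ordinary method of slices: FS = Σ[c'·Δl_i + (W_i cosα_i − u_i·Δl_i)·tanφ'] / Σ W_i sinα_i, with Δl_i = b_i / cosα_i.
Slice 1: Δl = 2.0/cos2.2° = 2.001 m; N'_1 = 52·cos2.2° − 12·2.001 = 27.9; c'Δl = 8.61; W sinα = 2.0
Slice 2: Δl = 2.1/cos15.3° = 2.177 m; N'_2 = 129·cos15.3° − 6·2.177 = 111.4; c'Δl = 9.36; W sinα = 34.0
Slice 3: Δl = 1.6/cos27.7° = 1.807 m; N'_3 = 75·cos27.7° − 1·1.807 = 64.6; c'Δl = 7.77; W sinα = 34.9
Slice 4: Δl = 2.1/cos41.9° = 2.821 m; N'_4 = 46·cos41.9° − 8·2.821 = 11.7; c'Δl = 12.13; W sinα = 30.7
Σc'Δl = 37.9 kN/m; ΣN' = 215.6 kN/m; ΣW sinα = 101.6 kN/m
Resisting = 37.9 + 215.6·tan32.2° = 37.9 + 135.8 = 173.6 kN/m
FS = 173.6 / 101.6 = 1.709

FS = 1.71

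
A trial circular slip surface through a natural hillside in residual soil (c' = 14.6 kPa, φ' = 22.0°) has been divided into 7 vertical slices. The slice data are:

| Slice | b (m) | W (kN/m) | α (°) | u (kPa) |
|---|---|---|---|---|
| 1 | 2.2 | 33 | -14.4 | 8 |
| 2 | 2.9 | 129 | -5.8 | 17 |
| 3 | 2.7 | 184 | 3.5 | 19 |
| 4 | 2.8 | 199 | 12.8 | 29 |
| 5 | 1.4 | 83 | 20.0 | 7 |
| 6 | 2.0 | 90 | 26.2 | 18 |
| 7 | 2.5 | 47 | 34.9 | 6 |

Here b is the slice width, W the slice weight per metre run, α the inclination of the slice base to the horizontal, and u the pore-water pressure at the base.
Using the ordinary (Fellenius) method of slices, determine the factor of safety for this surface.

Ordinary method of slices: FS = Σ[c'·Δl_i + (W_i cosα_i − u_i·Δl_i)·tanφ'] / Σ W_i sinα_i, with Δl_i = b_i / cosα_i.
Slice 1: Δl = 2.2/cos(-14.4°) = 2.271 m; N'_1 = 33·cos(-14.4°) − 8·2.271 = 13.8; c'Δl = 33.16; W sinα = -8.2
Slice 2: Δl = 2.9/cos(-5.8°) = 2.915 m; N'_2 = 129·cos(-5.8°) − 17·2.915 = 78.8; c'Δl = 42.56; W sinα = -13.0
Slice 3: Δl = 2.7/cos3.5° = 2.705 m; N'_3 = 184·cos3.5° − 19·2.705 = 132.3; c'Δl = 39.49; W sinα = 11.2
Slice 4: Δl = 2.8/cos12.8° = 2.871 m; N'_4 = 199·cos12.8° − 29·2.871 = 110.8; c'Δl = 41.92; W sinα = 44.1
Slice 5: Δl = 1.4/cos20.0° = 1.490 m; N'_5 = 83·cos20.0° − 7·1.490 = 67.6; c'Δl = 21.75; W sinα = 28.4
Slice 6: Δl = 2.0/cos26.2° = 2.229 m; N'_6 = 90·cos26.2° − 18·2.229 = 40.6; c'Δl = 32.54; W sinα = 39.7
Slice 7: Δl = 2.5/cos34.9° = 3.048 m; N'_7 = 47·cos34.9° − 6·3.048 = 20.3; c'Δl = 44.50; W sinα = 26.9
Σc'Δl = 255.9 kN/m; ΣN' = 464.1 kN/m; ΣW sinα = 129.1 kN/m
Resisting = 255.9 + 464.1·tan22.0° = 255.9 + 187.5 = 443.4 kN/m
FS = 443.4 / 129.1 = 3.435

FS = 3.44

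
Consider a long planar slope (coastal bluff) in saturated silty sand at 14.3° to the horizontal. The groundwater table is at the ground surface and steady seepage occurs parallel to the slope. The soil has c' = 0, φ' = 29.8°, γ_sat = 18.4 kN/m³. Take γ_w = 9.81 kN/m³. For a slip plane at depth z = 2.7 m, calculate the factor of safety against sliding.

With seepage parallel to the slope and the water table at the surface, the effective normal stress on the slip plane uses the buoyant unit weight γ' = γ_sat − γ_w while the driving shear stress uses γ_sat:
FS = [c' + γ' z cos²β tanφ'] / [γ_sat z sinβ cosβ]
(For c' = 0 this reduces to FS = (γ'/γ_sat)·tanφ'/tanβ.)
γ' = 18.4 − 9.81 = 8.59 kN/m³
Numerator = 0.0 + 8.59·2.7·cos²14.3°·tan29.8° = 0.0 + 8.59·2.7·0.9390·0.5727 = 12.472 kPa
Denominator = 18.4·2.7·sin14.3°·cos14.3° = 18.4·2.7·0.2470·0.9690 = 11.891 kPa
FS = 12.472 / 11.891 = 1.049

FS = 1.05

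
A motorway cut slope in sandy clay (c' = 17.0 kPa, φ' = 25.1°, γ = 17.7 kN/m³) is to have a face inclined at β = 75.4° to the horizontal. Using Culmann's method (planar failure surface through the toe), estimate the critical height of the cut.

Culmann's analysis gives the critical failure plane at α_cr = (β + φ')/2 = (75.4 + 25.1)/2 = 50.2°, and the critical height
H_c = (4c'/γ) · sinβ cosφ' / [1 − cos(β − φ')]
    = (4·17.0/17.7) · sin75.4°·cos25.1° / [1 − cos(50.3°)]
    = 3.842 · 0.9677·0.9056 / [1 − 0.6388]
    = 3.842 · 0.8763 / 0.3612
    = 9.32 m

H_c = 9.32 m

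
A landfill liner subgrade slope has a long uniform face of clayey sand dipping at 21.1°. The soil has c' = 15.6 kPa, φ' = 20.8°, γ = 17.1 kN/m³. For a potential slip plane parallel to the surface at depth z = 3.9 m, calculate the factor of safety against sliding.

For an infinite slope with a slip plane parallel to the surface (no pore pressure): FS = [c' + γz cos²β tanφ'] / [γz sinβ cosβ].
γz = 17.1·3.9 = 66.69 kN/m²
Numerator = 15.6 + 66.69·cos²21.1°·tan20.8° = 15.6 + 66.69·0.8704·0.3799 = 37.650 kPa
Denominator = 66.69·sin21.1°·cos21.1° = 66.69·0.3600·0.9330 = 22.399 kPa
FS = 37.650 / 22.399 = 1.681

FS = 1.68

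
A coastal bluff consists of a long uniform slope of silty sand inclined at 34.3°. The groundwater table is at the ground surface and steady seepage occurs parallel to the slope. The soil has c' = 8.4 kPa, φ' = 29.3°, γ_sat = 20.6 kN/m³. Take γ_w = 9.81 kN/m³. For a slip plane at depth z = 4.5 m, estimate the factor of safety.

With seepage parallel to the slope and the water table at the surface, the effective normal stress on the slip plane uses the buoyant unit weight γ' = γ_sat − γ_w while the driving shear stress uses γ_sat:
FS = [c' + γ' z cos²β tanφ'] / [γ_sat z sinβ cosβ]
γ' = 20.6 − 9.81 = 10.79 kN/m³
Numerator = 8.4 + 10.79·4.5·cos²34.3°·tan29.3° = 8.4 + 10.79·4.5·0.6824·0.5612 = 26.995 kPa
Denominator = 20.6·4.5·sin34.3°·cos34.3° = 20.6·4.5·0.5635·0.8261 = 43.154 kPa
FS = 26.995 / 43.154 = 0.626

FS = 0.63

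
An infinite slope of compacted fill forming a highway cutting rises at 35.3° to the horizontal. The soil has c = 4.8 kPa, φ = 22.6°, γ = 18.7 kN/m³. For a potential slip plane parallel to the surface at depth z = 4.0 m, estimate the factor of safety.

FS = 0.72

For an infinite slope with a slip plane parallel to the surface (no pore pressure): FS = [c + γz cos²β tanφ] / [γz sinβ cosβ].
γz = 18.7·4.0 = 74.80 kN/m²
Numerator = 4.8 + 74.80·cos²35.3°·tan22.6° = 4.8 + 74.80·0.6661·0.4163 = 25.539 kPa
Denominator = 74.80·sin35.3°·cos35.3° = 74.80·0.5779·0.8161 = 35.277 kPa
FS = 25.539 / 35.277 = 0.724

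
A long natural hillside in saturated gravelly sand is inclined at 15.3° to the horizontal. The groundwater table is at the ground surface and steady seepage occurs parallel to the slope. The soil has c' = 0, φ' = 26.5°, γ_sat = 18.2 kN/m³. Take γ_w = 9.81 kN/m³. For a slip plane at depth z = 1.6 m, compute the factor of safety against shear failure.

FS = 0.84

With seepage parallel to the slope and the water table at the surface, the effective normal stress on the slip plane uses the buoyant unit weight γ' = γ_sat − γ_w while the driving shear stress uses γ_sat:
FS = [c' + γ' z cos²β tanφ'] / [γ_sat z sinβ cosβ]
(For c' = 0 this reduces to FS = (γ'/γ_sat)·tanφ'/tanβ.)
γ' = 18.2 − 9.81 = 8.39 kN/m³
Numerator = 0.0 + 8.39·1.6·cos²15.3°·tan26.5° = 0.0 + 8.39·1.6·0.9304·0.4986 = 6.227 kPa
Denominator = 18.2·1.6·sin15.3°·cos15.3° = 18.2·1.6·0.2639·0.9646 = 7.412 kPa
FS = 6.227 / 7.412 = 0.840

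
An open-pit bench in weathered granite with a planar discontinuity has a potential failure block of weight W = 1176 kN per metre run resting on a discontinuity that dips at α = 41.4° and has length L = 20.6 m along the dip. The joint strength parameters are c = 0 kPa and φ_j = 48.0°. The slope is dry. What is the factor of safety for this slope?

Resolving the block weight along and normal to the plane and applying the Mohr–Coulomb strength on the joint:
N' = W cosα = 1176·cos41.4° = 882.1 kN/m
Driving force T = W sinα = 1176·sin41.4° = 777.7 kN/m
Resisting force R = c·L + N'·tanφ_j = 0·20.6 + 882.1·tan48.0° = 0.0 + 979.7 = 979.7 kN/m
FS = R / T = 979.7 / 777.7 = 1.260

FS = 1.26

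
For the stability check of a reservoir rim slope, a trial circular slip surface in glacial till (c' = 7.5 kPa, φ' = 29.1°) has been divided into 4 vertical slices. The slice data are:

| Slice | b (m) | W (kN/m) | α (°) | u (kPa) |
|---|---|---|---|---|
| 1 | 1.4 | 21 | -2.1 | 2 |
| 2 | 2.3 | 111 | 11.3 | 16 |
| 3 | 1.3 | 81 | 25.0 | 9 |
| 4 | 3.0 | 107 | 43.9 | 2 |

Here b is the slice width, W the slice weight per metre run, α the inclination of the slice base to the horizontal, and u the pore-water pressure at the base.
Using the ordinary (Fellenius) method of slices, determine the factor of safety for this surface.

FS = 1.48

Ordinary method of slices: FS = Σ[c'·Δl_i + (W_i cosα_i − u_i·Δl_i)·tanφ'] / Σ W_i sinα_i, with Δl_i = b_i / cosα_i.
Slice 1: Δl = 1.4/cos(-2.1°) = 1.401 m; N'_1 = 21·cos(-2.1°) − 2·1.401 = 18.2; c'Δl = 10.51; W sinα = -0.8
Slice 2: Δl = 2.3/cos11.3° = 2.345 m; N'_2 = 111·cos11.3° − 16·2.345 = 71.3; c'Δl = 17.59; W sinα = 21.8
Slice 3: Δl = 1.3/cos25.0° = 1.434 m; N'_3 = 81·cos25.0° − 9·1.434 = 60.5; c'Δl = 10.76; W sinα = 34.2
Slice 4: Δl = 3.0/cos43.9° = 4.163 m; N'_4 = 107·cos43.9° − 2·4.163 = 68.8; c'Δl = 31.23; W sinα = 74.2
Σc'Δl = 70.1 kN/m; ΣN' = 218.8 kN/m; ΣW sinα = 129.4 kN/m
Resisting = 70.1 + 218.8·tan29.1° = 70.1 + 121.8 = 191.9 kN/m
FS = 191.9 / 129.4 = 1.483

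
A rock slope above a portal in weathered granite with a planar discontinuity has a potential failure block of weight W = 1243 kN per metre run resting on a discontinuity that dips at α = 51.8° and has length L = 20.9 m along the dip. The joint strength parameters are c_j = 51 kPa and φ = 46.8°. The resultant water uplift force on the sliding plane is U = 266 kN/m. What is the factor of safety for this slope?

Resolving the block weight along and normal to the plane and applying the Mohr–Coulomb strength on the joint:
N' = W cosα − U = 1243·cos51.8° − 266 = 502.7 kN/m
Driving force T = W sinα = 1243·sin51.8° = 976.8 kN/m
Resisting force R = c_j·L + N'·tanφ = 51·20.9 + 502.7·tan46.8° = 1065.9 + 535.3 = 1601.2 kN/m
FS = R / T = 1601.2 / 976.8 = 1.639

FS = 1.64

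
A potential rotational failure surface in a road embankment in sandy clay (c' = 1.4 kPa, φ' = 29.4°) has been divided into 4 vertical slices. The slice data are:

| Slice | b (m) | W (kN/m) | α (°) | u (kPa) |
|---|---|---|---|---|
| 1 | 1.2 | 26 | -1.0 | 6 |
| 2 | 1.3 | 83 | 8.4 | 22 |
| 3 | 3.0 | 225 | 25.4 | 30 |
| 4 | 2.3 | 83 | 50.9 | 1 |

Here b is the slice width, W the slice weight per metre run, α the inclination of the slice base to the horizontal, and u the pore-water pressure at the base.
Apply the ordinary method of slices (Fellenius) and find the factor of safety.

Ordinary method of slices: FS = Σ[c'·Δl_i + (W_i cosα_i − u_i·Δl_i)·tanφ'] / Σ W_i sinα_i, with Δl_i = b_i / cosα_i.
Slice 1: Δl = 1.2/cos(-1.0°) = 1.200 m; N'_1 = 26·cos(-1.0°) − 6·1.200 = 18.8; c'Δl = 1.68; W sinα = -0.5
Slice 2: Δl = 1.3/cos8.4° = 1.314 m; N'_2 = 83·cos8.4° − 22·1.314 = 53.2; c'Δl = 1.84; W sinα = 12.1
Slice 3: Δl = 3.0/cos25.4° = 3.321 m; N'_3 = 225·cos25.4° − 30·3.321 = 103.6; c'Δl = 4.65; W sinα = 96.5
Slice 4: Δl = 2.3/cos50.9° = 3.647 m; N'_4 = 83·cos50.9° − 1·3.647 = 48.7; c'Δl = 5.11; W sinα = 64.4
Σc'Δl = 13.3 kN/m; ΣN' = 224.3 kN/m; ΣW sinα = 172.6 kN/m
Resisting = 13.3 + 224.3·tan29.4° = 13.3 + 126.4 = 139.7 kN/m
FS = 139.7 / 172.6 = 0.809

FS = 0.81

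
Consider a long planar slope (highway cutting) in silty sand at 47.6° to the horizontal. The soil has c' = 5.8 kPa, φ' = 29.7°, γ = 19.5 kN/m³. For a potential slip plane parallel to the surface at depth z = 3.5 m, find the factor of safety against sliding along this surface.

FS = 0.69

For an infinite slope with a slip plane parallel to the surface (no pore pressure): FS = [c' + γz cos²β tanφ'] / [γz sinβ cosβ].
γz = 19.5·3.5 = 68.25 kN/m²
Numerator = 5.8 + 68.25·cos²47.6°·tan29.7° = 5.8 + 68.25·0.4547·0.5704 = 23.500 kPa
Denominator = 68.25·sin47.6°·cos47.6° = 68.25·0.7385·0.6743 = 33.985 kPa
FS = 23.500 / 33.985 = 0.692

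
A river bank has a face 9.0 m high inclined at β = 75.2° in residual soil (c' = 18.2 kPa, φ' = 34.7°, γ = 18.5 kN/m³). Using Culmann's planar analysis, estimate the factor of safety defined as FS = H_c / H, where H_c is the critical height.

FS = 1.45

H_c = (4c'/γ) · sinβ cosφ' / [1 − cos(β − φ')]
    = (4·18.2/18.5) · sin75.2°·cos34.7° / [1 − cos40.5°]
    = 3.935 · 0.7949 / 0.2396 = 13.06 m
FS = H_c / H = 13.06 / 9.0 = 1.451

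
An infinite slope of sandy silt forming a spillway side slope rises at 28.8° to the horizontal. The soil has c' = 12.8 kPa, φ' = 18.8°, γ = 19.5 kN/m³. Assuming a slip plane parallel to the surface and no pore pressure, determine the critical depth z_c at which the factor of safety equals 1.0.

Setting FS = 1.00 in FS = [c' + γz cos²β tanφ'] / [γz sinβ cosβ] and solving for z:
z = c' / [γ cosβ (FS·sinβ − cosβ·tanφ')]
  = 12.8 / [19.5·cos28.8°·(1.00·sin28.8° − cos28.8°·tan18.8°)]
  = 12.8 / [19.5·0.8763·(1.00·0.4818 − 0.8763·0.3404)]
  = 12.8 / 3.1345 = 4.084 m

z_c = 4.08 m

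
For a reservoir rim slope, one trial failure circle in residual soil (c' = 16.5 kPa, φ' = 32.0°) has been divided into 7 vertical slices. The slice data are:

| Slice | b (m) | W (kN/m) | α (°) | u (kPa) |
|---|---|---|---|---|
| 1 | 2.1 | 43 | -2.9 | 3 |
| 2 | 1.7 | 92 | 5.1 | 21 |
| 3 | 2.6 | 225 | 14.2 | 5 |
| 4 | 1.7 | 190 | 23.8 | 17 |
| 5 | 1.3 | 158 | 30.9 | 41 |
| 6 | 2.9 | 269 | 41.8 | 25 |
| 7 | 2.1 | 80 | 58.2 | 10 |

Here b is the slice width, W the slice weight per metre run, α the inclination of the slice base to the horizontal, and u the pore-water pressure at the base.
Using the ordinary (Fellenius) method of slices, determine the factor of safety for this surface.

Ordinary method of slices: FS = Σ[c'·Δl_i + (W_i cosα_i − u_i·Δl_i)·tanφ'] / Σ W_i sinα_i, with Δl_i = b_i / cosα_i.
Slice 1: Δl = 2.1/cos(-2.9°) = 2.103 m; N'_1 = 43·cos(-2.9°) − 3·2.103 = 36.6; c'Δl = 34.69; W sinα = -2.2
Slice 2: Δl = 1.7/cos5.1° = 1.707 m; N'_2 = 92·cos5.1° − 21·1.707 = 55.8; c'Δl = 28.16; W sinα = 8.2
Slice 3: Δl = 2.6/cos14.2° = 2.682 m; N'_3 = 225·cos14.2° − 5·2.682 = 204.7; c'Δl = 44.25; W sinα = 55.2
Slice 4: Δl = 1.7/cos23.8° = 1.858 m; N'_4 = 190·cos23.8° − 17·1.858 = 142.3; c'Δl = 30.66; W sinα = 76.7
Slice 5: Δl = 1.3/cos30.9° = 1.515 m; N'_5 = 158·cos30.9° − 41·1.515 = 73.5; c'Δl = 25.00; W sinα = 81.1
Slice 6: Δl = 2.9/cos41.8° = 3.890 m; N'_6 = 269·cos41.8° − 25·3.890 = 103.3; c'Δl = 64.19; W sinα = 179.3
Slice 7: Δl = 2.1/cos58.2° = 3.985 m; N'_7 = 80·cos58.2° − 10·3.985 = 2.3; c'Δl = 65.76; W sinα = 68.0
Σc'Δl = 292.7 kN/m; ΣN' = 618.4 kN/m; ΣW sinα = 466.3 kN/m
Resisting = 292.7 + 618.4·tan32.0° = 292.7 + 386.4 = 679.2 kN/m
FS = 679.2 / 466.3 = 1.456

FS = 1.46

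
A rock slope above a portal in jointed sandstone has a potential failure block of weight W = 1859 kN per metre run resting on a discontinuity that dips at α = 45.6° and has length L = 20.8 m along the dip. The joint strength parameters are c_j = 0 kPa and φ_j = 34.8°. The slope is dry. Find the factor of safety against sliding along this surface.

Resolving the block weight along and normal to the plane and applying the Mohr–Coulomb strength on the joint:
N' = W cosα = 1859·cos45.6° = 1300.7 kN/m
Driving force T = W sinα = 1859·sin45.6° = 1328.2 kN/m
Resisting force R = c_j·L + N'·tanφ_j = 0·20.8 + 1300.7·tan34.8° = 0.0 + 904.0 = 904.0 kN/m
FS = R / T = 904.0 / 1328.2 = 0.681

FS = 0.68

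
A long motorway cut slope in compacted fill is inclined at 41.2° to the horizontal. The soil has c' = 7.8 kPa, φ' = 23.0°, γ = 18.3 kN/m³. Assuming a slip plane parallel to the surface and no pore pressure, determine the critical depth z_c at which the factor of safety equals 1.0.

z_c = 1.67 m

Setting FS = 1.00 in FS = [c' + γz cos²β tanφ'] / [γz sinβ cosβ] and solving for z:
z = c' / [γ cosβ (FS·sinβ − cosβ·tanφ')]
  = 7.8 / [18.3·cos41.2°·(1.00·sin41.2° − cos41.2°·tan23.0°)]
  = 7.8 / [18.3·0.7524·(1.00·0.6587 − 0.7524·0.4245)]
  = 7.8 / 4.6720 = 1.670 m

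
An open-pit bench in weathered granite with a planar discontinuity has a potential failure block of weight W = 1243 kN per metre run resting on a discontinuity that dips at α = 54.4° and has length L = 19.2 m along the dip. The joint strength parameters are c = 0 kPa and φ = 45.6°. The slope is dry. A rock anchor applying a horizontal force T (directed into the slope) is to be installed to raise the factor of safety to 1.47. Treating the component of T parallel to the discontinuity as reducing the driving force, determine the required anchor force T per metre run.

Resolving forces along and normal to the sliding plane, with the horizontal anchor force T adding T·sinα to the effective normal force and T·cosα acting up the plane against the driving force:
FS = [cL + (W cosα + T sinα) tanφ] / [W sinα − T cosα]
Without the anchor: N' = 723.6 kN/m, driving T_d = 1010.7 kN/m, resisting R = 0·19.2 + 723.6·tan45.6° = 738.9 kN/m, FS = 0.73.
Setting FS = 1.47 and solving for T:
1.47·(1010.7 − T cos54.4°) = 738.9 + T sin54.4°·tan45.6°
T·(sin54.4°·tan45.6° + 1.47·cos54.4°) = 1.47·1010.7 − 738.9
T·(0.8131·1.0212 + 1.47·0.5821) = 1485.7 − 738.9 = 746.8
T·1.6860 = 746.8
T = 442.9 kN/m

T = 443 kN/m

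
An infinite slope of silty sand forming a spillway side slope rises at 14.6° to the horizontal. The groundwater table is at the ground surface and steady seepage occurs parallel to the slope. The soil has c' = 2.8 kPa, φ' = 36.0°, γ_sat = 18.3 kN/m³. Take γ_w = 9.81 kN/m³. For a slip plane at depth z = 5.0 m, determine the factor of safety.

With seepage parallel to the slope and the water table at the surface, the effective normal stress on the slip plane uses the buoyant unit weight γ' = γ_sat − γ_w while the driving shear stress uses γ_sat:
FS = [c' + γ' z cos²β tanφ'] / [γ_sat z sinβ cosβ]
γ' = 18.3 − 9.81 = 8.49 kN/m³
Numerator = 2.8 + 8.49·5.0·cos²14.6°·tan36.0° = 2.8 + 8.49·5.0·0.9365·0.7265 = 31.682 kPa
Denominator = 18.3·5.0·sin14.6°·cos14.6° = 18.3·5.0·0.2521·0.9677 = 22.320 kPa
FS = 31.682 / 22.320 = 1.419

FS = 1.42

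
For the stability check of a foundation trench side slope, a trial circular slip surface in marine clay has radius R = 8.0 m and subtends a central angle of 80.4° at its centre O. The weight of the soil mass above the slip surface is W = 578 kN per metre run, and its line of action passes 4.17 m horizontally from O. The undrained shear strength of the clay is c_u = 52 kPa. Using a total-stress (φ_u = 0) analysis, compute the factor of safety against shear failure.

Taking moments about the centre O, the resisting moment is provided by the undrained shear strength acting along the arc:
Arc length L_a = R·θ = 8.0·(80.4°·π/180) = 8.0·1.4032 = 11.23 m
M_R = c_u·L_a·R = 52·11.23·8.0 = 4670.0 kN·m/m
M_D = W·d = 578·4.17 = 2410.3 kN·m/m
FS = M_R / M_D = 4670.0 / 2410.3 = 1.938

FS = 1.94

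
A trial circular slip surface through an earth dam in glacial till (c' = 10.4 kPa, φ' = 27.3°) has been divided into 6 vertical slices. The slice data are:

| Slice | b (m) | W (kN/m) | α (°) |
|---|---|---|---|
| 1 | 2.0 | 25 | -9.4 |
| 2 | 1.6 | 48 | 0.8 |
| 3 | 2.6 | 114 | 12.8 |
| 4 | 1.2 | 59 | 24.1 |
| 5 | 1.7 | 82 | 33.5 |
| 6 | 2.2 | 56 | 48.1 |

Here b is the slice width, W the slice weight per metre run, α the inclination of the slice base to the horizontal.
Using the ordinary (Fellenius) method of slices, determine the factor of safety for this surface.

Ordinary method of slices: FS = Σ[c'·Δl_i + (W_i cosα_i)·tanφ'] / Σ W_i sinα_i, with Δl_i = b_i / cosα_i.
Slice 1: Δl = 2.0/cos(-9.4°) = 2.027 m; N'_1 = 25·cos(-9.4°) = 24.7; c'Δl = 21.08; W sinα = -4.1
Slice 2: Δl = 1.6/cos0.8° = 1.600 m; N'_2 = 48·cos0.8° = 48.0; c'Δl = 16.64; W sinα = 0.7
Slice 3: Δl = 2.6/cos12.8° = 2.666 m; N'_3 = 114·cos12.8° = 111.2; c'Δl = 27.73; W sinα = 25.3
Slice 4: Δl = 1.2/cos24.1° = 1.315 m; N'_4 = 59·cos24.1° = 53.9; c'Δl = 13.67; W sinα = 24.1
Slice 5: Δl = 1.7/cos33.5° = 2.039 m; N'_5 = 82·cos33.5° = 68.4; c'Δl = 21.20; W sinα = 45.3
Slice 6: Δl = 2.2/cos48.1° = 3.294 m; N'_6 = 56·cos48.1° = 37.4; c'Δl = 34.26; W sinα = 41.7
Σc'Δl = 134.6 kN/m; ΣN' = 343.5 kN/m; ΣW sinα = 132.9 kN/m
Resisting = 134.6 + 343.5·tan27.3° = 134.6 + 177.3 = 311.9 kN/m
FS = 311.9 / 132.9 = 2.347

FS = 2.35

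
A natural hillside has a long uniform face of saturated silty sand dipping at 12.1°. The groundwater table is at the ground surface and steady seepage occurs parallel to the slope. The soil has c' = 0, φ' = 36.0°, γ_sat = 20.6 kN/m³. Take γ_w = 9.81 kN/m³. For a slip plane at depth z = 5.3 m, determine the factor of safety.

With seepage parallel to the slope and the water table at the surface, the effective normal stress on the slip plane uses the buoyant unit weight γ' = γ_sat − γ_w while the driving shear stress uses γ_sat:
FS = [c' + γ' z cos²β tanφ'] / [γ_sat z sinβ cosβ]
(For c' = 0 this reduces to FS = (γ'/γ_sat)·tanφ'/tanβ.)
γ' = 20.6 − 9.81 = 10.79 kN/m³
Numerator = 0.0 + 10.79·5.3·cos²12.1°·tan36.0° = 0.0 + 10.79·5.3·0.9561·0.7265 = 39.723 kPa
Denominator = 20.6·5.3·sin12.1°·cos12.1° = 20.6·5.3·0.2096·0.9778 = 22.378 kPa
FS = 39.723 / 22.378 = 1.775

FS = 1.78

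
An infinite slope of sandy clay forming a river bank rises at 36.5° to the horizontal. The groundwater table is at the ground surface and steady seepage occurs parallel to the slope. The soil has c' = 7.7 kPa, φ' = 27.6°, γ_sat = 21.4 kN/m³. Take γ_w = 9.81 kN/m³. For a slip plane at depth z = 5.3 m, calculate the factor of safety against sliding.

With seepage parallel to the slope and the water table at the surface, the effective normal stress on the slip plane uses the buoyant unit weight γ' = γ_sat − γ_w while the driving shear stress uses γ_sat:
FS = [c' + γ' z cos²β tanφ'] / [γ_sat z sinβ cosβ]
γ' = 21.4 − 9.81 = 11.59 kN/m³
Numerator = 7.7 + 11.59·5.3·cos²36.5°·tan27.6° = 7.7 + 11.59·5.3·0.6462·0.5228 = 28.451 kPa
Denominator = 21.4·5.3·sin36.5°·cos36.5° = 21.4·5.3·0.5948·0.8039 = 54.232 kPa
FS = 28.451 / 54.232 = 0.525

FS = 0.52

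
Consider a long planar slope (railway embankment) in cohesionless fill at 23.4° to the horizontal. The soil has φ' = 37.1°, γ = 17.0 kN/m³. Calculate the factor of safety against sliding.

FS = 1.75

For a dry cohesionless infinite slope the factor of safety is FS = tanφ' / tanβ.
FS = tan37.1° / tan23.4° = 0.7563 / 0.4327 = 1.748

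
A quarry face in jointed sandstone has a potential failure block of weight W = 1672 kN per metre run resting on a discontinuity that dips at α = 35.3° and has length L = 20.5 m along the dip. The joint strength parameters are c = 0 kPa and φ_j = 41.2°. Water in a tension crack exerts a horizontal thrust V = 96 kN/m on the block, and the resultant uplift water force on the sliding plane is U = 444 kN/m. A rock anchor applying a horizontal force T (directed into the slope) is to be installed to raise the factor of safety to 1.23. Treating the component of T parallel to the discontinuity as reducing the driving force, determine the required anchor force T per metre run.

Resolving forces along and normal to the sliding plane, with the horizontal anchor force T adding T·sinα to the effective normal force and T·cosα acting up the plane against the driving force:
FS = [cL + (W cosα − U − V sinα + T sinα) tanφ_j] / [W sinα + V cosα − T cosα]
Without the anchor: N' = 865.1 kN/m, driving T_d = 1044.5 kN/m, resisting R = 0·20.5 + 865.1·tan41.2° = 757.3 kN/m, FS = 0.73.
Setting FS = 1.23 and solving for T:
1.23·(1044.5 − T cos35.3°) = 757.3 + T sin35.3°·tan41.2°
T·(sin35.3°·tan41.2° + 1.23·cos35.3°) = 1.23·1044.5 − 757.3
T·(0.5779·0.8754 + 1.23·0.8161) = 1284.8 − 757.3 = 527.4
T·1.5097 = 527.4
T = 349.4 kN/m

T = 349 kN/m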